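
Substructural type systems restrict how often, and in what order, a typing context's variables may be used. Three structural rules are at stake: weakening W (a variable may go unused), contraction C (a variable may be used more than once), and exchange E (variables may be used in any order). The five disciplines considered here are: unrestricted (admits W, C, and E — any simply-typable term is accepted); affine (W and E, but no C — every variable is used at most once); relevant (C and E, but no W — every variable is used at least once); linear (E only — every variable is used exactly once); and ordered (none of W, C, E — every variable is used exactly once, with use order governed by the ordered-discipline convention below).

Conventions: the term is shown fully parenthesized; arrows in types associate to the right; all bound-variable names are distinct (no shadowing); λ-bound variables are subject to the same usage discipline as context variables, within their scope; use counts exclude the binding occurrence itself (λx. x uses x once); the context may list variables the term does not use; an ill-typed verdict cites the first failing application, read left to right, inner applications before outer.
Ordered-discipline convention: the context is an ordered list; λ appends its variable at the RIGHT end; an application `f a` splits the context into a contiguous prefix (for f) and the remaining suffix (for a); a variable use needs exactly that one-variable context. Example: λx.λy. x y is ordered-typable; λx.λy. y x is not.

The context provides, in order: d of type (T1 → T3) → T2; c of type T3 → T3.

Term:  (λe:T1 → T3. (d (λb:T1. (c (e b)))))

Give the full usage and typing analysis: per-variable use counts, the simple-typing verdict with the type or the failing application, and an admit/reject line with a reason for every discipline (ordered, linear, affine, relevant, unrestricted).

use counts: d: 1×; c: 1×; e [bound]: 1×; b [bound]: 1×
use order (left to right): d, c, e, b
typing: ✓ — (T1 → T3) → T2
ordered: ✓, d, c, e, b once each; derivable with no W/C/E
linear: ✓, each of d, c, e, b used exactly once
affine: ✓, no duplicate uses among d, c, e, b
relevant: ✓, at least one use each (d, c, e, b)
unrestricted: ✓, well-typed at (T1 → T3) → T2; no restrictions here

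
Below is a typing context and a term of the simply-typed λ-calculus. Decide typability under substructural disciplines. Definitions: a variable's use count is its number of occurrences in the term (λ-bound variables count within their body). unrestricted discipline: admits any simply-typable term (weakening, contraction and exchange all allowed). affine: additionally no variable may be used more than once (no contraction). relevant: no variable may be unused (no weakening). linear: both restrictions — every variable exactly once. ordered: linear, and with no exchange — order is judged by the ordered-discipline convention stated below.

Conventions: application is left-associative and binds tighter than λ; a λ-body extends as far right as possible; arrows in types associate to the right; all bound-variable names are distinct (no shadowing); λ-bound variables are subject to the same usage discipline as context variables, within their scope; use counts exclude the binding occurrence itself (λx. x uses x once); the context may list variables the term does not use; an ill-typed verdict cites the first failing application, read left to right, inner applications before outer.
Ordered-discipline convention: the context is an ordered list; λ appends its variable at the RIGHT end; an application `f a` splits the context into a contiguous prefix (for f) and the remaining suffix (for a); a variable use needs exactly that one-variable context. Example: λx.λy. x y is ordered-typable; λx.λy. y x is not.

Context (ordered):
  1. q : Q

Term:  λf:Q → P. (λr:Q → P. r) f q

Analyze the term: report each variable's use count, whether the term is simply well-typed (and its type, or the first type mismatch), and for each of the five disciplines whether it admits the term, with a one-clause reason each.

variable uses: q: 1; f [bound]: 1; r [bound]: 1
uses in reading order: r, f, q
typing: ✓ — (Q → P) → P
ordered: ✗ — no ordered split (uses run r, f, q)
linear: ✓ — single use per variable (q, f, r)
affine: ✓ — none of q, f, r used more than once
relevant: ✓ — at least one use each (q, f, r)
unrestricted: ✓ — well-typed at (Q → P) → P; no restrictions here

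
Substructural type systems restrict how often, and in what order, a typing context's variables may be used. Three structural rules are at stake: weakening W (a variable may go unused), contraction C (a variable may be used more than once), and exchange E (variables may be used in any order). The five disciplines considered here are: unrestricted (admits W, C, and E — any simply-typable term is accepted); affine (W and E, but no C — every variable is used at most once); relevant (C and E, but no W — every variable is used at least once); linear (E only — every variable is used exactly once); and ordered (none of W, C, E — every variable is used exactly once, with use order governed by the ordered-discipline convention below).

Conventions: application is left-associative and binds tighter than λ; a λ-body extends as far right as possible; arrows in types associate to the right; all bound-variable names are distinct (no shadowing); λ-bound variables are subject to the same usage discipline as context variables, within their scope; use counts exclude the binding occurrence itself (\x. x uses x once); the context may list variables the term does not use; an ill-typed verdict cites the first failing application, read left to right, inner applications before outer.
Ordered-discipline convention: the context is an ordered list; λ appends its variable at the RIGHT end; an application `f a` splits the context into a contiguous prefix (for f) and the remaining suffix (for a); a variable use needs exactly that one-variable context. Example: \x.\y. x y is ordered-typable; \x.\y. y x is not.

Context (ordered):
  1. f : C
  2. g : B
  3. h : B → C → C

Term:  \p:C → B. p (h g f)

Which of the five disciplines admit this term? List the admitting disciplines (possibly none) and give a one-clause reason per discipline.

admitted in: linear, affine, relevant, unrestricted
use counts: f: 1, g: 1, h: 1, p (λ-bound): 1
uses in reading order: p, h, g, f
typing: well-typed — term : (C → B) → B
ordered: ✗ — use order p, h, g, f needs exchange
linear: ✓ — single use per variable (f, g, h, p)
affine: ✓ — none of f, g, h, p used more than once
relevant: ✓ — at least one use each (f, g, h, p)
unrestricted: ✓ — type-checks ((C → B) → B) and nothing is barred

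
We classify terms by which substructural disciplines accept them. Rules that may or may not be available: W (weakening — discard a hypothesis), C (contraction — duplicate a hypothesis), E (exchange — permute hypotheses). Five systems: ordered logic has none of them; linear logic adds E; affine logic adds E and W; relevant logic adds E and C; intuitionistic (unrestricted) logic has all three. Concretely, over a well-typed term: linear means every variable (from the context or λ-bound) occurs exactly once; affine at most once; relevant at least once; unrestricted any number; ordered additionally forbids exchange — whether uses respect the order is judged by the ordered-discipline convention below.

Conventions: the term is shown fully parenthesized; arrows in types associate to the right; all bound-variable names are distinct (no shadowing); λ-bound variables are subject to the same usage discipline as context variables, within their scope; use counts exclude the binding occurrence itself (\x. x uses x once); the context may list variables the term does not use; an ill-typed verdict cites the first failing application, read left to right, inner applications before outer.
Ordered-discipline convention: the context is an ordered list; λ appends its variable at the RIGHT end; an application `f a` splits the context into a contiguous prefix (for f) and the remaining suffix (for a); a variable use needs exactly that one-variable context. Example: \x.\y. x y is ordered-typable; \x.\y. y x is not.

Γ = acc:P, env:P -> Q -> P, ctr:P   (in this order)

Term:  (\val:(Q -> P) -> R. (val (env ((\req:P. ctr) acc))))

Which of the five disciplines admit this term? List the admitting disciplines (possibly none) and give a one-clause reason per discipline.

admitting disciplines: affine, unrestricted
counts: acc ×1; env ×1; ctr ×1; val (λ-bound) ×1; req (λ-bound) ×0
order of uses: val, env, ctr, acc
typing: ✓ — ((Q -> P) -> R) -> R
ordered: ✗, req never used (weakening)
linear: ✗, req never used (weakening)
affine: ✓, no duplicate uses among acc, env, ctr, val, req
relevant: ✗, req never used (weakening)
unrestricted: ✓, simply typable at ((Q -> P) -> R) -> R; W, C, E all held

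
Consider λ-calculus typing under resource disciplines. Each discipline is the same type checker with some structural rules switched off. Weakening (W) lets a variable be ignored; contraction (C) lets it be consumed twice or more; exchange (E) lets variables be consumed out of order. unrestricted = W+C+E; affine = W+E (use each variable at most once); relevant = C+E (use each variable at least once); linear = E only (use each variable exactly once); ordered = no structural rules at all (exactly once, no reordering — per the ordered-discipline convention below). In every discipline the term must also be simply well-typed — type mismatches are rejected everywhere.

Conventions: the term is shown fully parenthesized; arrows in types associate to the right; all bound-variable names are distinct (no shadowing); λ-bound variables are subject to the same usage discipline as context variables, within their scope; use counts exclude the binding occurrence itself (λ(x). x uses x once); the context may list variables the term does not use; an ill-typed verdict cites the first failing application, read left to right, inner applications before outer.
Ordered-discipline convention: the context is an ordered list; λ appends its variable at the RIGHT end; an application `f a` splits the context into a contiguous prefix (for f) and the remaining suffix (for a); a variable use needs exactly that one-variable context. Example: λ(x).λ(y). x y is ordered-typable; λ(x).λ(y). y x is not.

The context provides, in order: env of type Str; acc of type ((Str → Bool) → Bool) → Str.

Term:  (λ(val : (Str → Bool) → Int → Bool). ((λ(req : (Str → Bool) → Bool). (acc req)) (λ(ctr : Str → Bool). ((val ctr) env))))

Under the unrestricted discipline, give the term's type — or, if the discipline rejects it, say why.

not well-typed under unrestricted — a type mismatch blocks all five
variable uses: env ×1, acc ×1, val (λ-bound) ×1, req (λ-bound) ×1, ctr (λ-bound) ×1
uses in reading order: acc, req, val, ctr, env
typing: ill-typed: an application expects Int but receives Str
summary: ordered ✗; linear ✗; affine ✗; relevant ✗; unrestricted ✗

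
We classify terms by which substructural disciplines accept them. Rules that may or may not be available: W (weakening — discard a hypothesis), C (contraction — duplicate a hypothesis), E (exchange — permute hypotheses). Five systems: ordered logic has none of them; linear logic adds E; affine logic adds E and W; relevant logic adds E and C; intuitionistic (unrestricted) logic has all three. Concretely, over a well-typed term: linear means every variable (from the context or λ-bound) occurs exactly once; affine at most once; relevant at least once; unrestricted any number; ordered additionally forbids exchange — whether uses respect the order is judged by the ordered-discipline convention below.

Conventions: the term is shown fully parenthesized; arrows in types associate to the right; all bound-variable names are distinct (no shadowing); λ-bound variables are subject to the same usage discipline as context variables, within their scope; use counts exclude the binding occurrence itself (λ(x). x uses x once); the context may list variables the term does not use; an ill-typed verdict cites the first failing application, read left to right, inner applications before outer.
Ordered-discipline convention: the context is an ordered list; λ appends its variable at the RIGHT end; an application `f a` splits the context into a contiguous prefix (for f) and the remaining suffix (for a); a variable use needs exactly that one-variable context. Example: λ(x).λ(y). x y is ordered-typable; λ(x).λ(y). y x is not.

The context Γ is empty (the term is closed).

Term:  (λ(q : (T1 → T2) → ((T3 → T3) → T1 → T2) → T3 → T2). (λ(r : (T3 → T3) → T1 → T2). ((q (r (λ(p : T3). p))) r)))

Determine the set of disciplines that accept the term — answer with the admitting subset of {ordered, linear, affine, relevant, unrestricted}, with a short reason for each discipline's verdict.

admitted by: relevant, unrestricted
usage: q [bound] ×1; r [bound] ×2; p [bound] ×1
use order (left to right): q, r, p, r
typing: ✓ — ((T1 → T2) → ((T3 → T3) → T1 → T2) → T3 → T2) → ((T3 → T3) → T1 → T2) → T3 → T2
ordered: ✗, repeated use of r ×2
linear: ✗, repeated use of r ×2
affine: ✗, repeated use of r ×2
relevant: ✓, none of q, r, p goes unused
unrestricted: ✓, well-typed at ((T1 → T2) → ((T3 → T3) → T1 → T2) → T3 → T2) → ((T3 → T3) → T1 → T2) → T3 → T2; no restrictions here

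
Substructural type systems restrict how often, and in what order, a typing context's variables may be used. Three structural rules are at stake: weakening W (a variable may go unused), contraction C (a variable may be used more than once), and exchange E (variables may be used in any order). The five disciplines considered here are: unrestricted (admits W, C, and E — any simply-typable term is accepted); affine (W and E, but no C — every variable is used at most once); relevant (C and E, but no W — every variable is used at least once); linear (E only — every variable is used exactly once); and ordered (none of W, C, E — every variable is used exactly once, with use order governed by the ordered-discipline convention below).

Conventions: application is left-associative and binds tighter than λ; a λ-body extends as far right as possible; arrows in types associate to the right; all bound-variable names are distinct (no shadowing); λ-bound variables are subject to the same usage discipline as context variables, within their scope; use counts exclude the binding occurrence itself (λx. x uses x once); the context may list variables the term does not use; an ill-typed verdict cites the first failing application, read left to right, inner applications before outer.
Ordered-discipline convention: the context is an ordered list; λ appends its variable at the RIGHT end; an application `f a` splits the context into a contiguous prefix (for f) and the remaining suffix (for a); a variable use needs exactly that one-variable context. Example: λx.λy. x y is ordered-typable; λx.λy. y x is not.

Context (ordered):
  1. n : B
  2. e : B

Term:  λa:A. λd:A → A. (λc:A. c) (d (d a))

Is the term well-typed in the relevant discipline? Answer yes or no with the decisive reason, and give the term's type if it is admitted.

no — n, e never used (weakening)
usage: n ×0; e ×0; a (λ-bound) ×1; d (λ-bound) ×2; c (λ-bound) ×1
left-to-right use order: c, d, d, a
typing: ✓ — A → (A → A) → A
all disciplines: ordered ✗, linear ✗, affine ✗, relevant ✗, unrestricted ✓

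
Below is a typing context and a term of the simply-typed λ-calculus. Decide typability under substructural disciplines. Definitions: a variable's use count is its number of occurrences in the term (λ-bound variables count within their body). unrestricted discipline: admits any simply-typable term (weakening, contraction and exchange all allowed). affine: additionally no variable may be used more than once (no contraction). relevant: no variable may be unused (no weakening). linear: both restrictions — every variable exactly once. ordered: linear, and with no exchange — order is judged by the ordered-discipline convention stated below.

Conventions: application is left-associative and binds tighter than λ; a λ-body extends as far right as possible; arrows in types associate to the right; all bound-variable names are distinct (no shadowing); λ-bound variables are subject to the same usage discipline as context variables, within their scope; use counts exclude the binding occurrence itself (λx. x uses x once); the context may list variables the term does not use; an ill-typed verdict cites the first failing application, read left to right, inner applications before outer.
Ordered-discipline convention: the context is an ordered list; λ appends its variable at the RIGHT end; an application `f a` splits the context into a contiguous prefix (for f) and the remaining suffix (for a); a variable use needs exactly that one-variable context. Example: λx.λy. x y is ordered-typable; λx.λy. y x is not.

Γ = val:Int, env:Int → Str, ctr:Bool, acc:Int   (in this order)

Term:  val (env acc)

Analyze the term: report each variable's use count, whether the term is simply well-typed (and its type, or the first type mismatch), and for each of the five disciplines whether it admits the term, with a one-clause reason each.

usage: val: 1×, env: 1×, ctr: 0×, acc: 1×
use order (left to right): val, env, acc
typing: ill-typed: non-function type Int applied to an argument
ordered: ✗ — the type mismatch rejects it
linear: ✗ — not simply typable
affine: ✗ — fails simple typing
relevant: ✗ — a type mismatch blocks all five
unrestricted: ✗ — the type mismatch rejects it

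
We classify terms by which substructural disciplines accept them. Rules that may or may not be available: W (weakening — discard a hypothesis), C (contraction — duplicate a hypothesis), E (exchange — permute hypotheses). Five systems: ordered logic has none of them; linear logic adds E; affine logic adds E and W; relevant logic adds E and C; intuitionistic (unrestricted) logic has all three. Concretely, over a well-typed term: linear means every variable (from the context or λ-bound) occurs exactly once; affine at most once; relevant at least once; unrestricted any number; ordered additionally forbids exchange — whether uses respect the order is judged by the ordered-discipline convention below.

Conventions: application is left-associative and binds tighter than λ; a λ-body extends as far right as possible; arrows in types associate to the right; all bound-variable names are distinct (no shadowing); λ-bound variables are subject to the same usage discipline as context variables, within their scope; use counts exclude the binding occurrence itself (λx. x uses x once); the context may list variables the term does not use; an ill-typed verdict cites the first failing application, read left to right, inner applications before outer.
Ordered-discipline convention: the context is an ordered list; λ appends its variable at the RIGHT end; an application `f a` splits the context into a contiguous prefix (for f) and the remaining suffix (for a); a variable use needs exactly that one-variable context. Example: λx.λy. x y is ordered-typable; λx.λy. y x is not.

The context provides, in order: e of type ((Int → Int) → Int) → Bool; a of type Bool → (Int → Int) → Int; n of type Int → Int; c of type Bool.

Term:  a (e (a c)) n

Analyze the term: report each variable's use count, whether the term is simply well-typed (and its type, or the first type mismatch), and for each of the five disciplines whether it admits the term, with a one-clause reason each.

use counts: e=1; a=2; n=1; c=1
order of uses: a, e, a, c, n
typing: ✓ — Int
ordered ✗ (uses contraction: a ×2)
linear ✗ (uses contraction: a ×2)
affine ✗ (uses contraction: a ×2)
relevant ✓ (e, a, n, c: all used, weakening unneeded)
unrestricted ✓ (typability at Int is all that's needed)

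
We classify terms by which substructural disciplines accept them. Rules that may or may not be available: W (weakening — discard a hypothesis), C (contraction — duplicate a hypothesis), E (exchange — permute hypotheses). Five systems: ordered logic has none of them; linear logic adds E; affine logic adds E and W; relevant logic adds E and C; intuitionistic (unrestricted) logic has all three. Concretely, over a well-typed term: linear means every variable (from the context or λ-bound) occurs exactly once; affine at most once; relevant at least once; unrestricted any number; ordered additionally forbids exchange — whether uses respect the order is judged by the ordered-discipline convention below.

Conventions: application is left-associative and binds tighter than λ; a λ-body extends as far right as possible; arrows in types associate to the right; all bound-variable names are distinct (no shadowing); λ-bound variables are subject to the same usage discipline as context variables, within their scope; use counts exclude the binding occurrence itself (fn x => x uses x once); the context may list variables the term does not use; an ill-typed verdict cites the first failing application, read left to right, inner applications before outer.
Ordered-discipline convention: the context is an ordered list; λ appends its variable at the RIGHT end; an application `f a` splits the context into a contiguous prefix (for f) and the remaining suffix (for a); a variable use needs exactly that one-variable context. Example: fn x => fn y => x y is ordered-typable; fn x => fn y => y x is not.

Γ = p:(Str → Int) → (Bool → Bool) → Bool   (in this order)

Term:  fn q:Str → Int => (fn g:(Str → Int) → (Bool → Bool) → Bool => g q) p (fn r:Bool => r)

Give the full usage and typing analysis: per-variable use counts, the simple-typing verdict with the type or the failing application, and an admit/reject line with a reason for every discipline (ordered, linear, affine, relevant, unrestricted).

use counts: p: 1, q (bound): 1, g (bound): 1, r (bound): 1
use order (left to right): g, q, p, r
typing: the term checks, with type (Str → Int) → Bool
ordered ✗ (needs exchange: uses follow g, q, p, r)
linear ✓ (p, q, g, r: one use apiece)
affine ✓ (at most one use each (p, q, g, r))
relevant ✓ (every one of p, q, g, r appears)
unrestricted ✓ (well-typed at (Str → Int) → Bool; no restrictions here)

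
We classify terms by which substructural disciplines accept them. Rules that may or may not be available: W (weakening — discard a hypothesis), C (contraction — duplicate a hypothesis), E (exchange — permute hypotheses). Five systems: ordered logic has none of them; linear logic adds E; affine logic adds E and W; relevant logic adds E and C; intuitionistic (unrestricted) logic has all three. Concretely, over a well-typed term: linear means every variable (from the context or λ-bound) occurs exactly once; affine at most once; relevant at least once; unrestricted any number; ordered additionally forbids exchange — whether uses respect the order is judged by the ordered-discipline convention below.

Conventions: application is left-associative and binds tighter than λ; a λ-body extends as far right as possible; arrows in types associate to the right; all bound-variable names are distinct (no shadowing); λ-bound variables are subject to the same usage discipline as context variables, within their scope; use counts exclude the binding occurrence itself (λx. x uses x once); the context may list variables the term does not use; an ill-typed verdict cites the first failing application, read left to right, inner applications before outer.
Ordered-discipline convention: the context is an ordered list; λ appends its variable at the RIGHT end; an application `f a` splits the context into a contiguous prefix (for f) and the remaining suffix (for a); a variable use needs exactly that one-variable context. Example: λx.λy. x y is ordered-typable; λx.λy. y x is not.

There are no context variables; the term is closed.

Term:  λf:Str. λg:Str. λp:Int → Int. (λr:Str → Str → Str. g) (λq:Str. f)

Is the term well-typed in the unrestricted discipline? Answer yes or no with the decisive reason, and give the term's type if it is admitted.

no — the type mismatch rejects it
counts: f (bound) ×1; g (bound) ×1; p (bound) ×0; r (bound) ×0; q (bound) ×0
left-to-right use order: g, f
typing: ill-typed: a function awaiting Str → Str → Str gets Str → Str
per-discipline verdicts: ordered ✗; linear ✗; affine ✗; relevant ✗; unrestricted ✗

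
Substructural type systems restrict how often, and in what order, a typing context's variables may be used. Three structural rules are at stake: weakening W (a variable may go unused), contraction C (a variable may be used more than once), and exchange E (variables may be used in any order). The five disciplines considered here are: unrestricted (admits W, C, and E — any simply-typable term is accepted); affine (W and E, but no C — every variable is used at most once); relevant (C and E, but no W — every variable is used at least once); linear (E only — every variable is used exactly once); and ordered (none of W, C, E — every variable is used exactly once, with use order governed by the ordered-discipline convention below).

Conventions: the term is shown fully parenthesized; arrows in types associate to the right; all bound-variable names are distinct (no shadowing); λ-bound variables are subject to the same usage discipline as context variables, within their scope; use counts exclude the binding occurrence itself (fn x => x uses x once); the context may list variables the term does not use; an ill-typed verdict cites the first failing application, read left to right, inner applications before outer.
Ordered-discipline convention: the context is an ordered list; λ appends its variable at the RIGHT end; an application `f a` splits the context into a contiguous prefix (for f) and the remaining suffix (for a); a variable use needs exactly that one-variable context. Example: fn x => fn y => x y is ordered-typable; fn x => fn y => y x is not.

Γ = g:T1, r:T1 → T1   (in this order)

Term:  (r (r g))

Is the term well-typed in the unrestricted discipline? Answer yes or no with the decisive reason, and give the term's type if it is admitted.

yes — typability at T1 is all that's needed; term : T1
use counts: g: 1; r: 2
left-to-right use order: r, r, g
typing: the term checks, with type T1
all disciplines: ordered ✗; linear ✗; affine ✗; relevant ✓; unrestricted ✓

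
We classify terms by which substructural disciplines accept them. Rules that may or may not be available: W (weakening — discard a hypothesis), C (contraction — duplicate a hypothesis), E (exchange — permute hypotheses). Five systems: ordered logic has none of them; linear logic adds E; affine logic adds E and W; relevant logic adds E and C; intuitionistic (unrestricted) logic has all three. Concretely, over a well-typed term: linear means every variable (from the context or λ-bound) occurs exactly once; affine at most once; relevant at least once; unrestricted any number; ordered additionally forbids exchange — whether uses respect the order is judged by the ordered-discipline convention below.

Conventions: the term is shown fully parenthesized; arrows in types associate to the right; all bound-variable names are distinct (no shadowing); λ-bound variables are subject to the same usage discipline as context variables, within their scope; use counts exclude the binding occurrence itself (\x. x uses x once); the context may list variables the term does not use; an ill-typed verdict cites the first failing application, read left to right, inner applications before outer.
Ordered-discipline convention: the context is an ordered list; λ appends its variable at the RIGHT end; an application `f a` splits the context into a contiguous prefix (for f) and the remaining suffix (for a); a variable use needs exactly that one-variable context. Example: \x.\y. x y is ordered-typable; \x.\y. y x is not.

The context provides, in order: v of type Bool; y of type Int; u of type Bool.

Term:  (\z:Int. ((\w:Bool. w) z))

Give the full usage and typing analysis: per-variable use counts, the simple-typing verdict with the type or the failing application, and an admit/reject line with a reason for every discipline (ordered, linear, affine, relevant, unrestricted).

usage: v ×0, y ×0, u ×0, z (bound) ×1, w (bound) ×1
left-to-right use order: w, z
typing: ill-typed: argument of type Int where Bool is required
ordered: ✗, the type mismatch rejects it
linear: ✗, not simply typable
affine: ✗, fails simple typing
relevant: ✗, a type mismatch blocks all five
unrestricted: ✗, the type mismatch rejects it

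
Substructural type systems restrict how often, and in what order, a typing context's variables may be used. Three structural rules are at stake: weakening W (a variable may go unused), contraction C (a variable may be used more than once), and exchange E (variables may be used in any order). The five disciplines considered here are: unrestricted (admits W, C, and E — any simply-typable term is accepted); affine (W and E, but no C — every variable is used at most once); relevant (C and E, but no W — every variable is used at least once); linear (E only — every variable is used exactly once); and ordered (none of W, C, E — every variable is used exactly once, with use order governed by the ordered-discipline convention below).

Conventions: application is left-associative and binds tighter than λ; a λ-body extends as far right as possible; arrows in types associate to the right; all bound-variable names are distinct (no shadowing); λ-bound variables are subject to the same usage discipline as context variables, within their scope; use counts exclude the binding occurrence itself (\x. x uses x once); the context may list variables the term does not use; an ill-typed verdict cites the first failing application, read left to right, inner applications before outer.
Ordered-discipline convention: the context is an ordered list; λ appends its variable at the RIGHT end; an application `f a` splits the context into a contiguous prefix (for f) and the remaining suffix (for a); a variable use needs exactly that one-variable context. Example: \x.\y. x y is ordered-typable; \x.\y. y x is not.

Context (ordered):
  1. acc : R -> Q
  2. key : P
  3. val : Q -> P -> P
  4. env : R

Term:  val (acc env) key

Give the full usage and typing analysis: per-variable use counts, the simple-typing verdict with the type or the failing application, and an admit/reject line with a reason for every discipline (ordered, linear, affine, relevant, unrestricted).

counts: acc=1, key=1, val=1, env=1
use order (left to right): val, acc, env, key
typing: well-typed at P
ordered ✗ (needs exchange: uses follow val, acc, env, key)
linear ✓ (acc, key, val, env: one use apiece)
affine ✓ (none of acc, key, val, env used more than once)
relevant ✓ (acc, key, val, env: all used, weakening unneeded)
unrestricted ✓ (type-checks (P) and nothing is barred)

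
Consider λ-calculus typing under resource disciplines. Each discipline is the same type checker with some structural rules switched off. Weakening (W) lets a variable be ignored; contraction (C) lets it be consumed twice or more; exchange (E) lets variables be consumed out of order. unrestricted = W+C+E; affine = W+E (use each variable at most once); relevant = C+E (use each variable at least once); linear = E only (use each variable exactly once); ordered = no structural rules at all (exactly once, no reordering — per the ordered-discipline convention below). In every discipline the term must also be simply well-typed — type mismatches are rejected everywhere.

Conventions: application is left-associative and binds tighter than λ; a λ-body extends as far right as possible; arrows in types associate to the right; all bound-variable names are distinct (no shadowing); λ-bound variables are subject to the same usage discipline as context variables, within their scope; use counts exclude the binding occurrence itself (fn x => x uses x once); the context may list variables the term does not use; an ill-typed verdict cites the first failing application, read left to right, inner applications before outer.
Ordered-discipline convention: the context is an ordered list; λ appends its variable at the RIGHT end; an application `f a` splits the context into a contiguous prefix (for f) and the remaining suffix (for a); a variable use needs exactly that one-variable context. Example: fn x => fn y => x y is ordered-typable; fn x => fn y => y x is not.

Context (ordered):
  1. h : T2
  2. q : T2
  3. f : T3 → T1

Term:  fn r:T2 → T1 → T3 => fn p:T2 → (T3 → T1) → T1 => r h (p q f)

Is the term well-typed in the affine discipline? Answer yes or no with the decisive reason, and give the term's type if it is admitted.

yes — no duplicate uses among h, q, f, r, p; term : (T2 → T1 → T3) → (T2 → (T3 → T1) → T1) → T3
counts: h: 1×, q: 1×, f: 1×, r (bound): 1×, p (bound): 1×
uses in reading order: r, h, p, q, f
typing: well-typed at (T2 → T1 → T3) → (T2 → (T3 → T1) → T1) → T3
summary: ordered ✗ | linear ✓ | affine ✓ | relevant ✓ | unrestricted ✓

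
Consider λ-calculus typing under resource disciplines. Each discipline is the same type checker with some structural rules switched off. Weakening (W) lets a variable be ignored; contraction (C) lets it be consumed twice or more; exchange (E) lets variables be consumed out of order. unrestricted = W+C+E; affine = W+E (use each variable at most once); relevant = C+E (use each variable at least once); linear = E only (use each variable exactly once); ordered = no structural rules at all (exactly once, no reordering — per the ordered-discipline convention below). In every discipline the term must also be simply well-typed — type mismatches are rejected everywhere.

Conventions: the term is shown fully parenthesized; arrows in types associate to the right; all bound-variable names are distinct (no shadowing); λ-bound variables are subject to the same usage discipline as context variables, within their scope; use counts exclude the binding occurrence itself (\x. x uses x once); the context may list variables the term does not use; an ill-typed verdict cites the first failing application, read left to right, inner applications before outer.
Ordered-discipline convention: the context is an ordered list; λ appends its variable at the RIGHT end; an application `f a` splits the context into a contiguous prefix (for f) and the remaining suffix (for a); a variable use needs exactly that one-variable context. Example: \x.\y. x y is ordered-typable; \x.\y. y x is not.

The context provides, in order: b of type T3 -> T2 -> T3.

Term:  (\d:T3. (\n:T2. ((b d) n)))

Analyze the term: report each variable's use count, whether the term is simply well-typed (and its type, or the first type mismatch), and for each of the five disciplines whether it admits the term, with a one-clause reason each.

usage: b: 1, d (λ-bound): 1, n (λ-bound): 1
order of uses: b, d, n
typing: well-typed — term : T3 -> T2 -> T3
ordered ✓ (single-use (b, d, n), ordered derivation ok)
linear ✓ (each of b, d, n used exactly once)
affine ✓ (at most one use each (b, d, n))
relevant ✓ (every one of b, d, n appears)
unrestricted ✓ (simply typable at T3 -> T2 -> T3; W, C, E all held)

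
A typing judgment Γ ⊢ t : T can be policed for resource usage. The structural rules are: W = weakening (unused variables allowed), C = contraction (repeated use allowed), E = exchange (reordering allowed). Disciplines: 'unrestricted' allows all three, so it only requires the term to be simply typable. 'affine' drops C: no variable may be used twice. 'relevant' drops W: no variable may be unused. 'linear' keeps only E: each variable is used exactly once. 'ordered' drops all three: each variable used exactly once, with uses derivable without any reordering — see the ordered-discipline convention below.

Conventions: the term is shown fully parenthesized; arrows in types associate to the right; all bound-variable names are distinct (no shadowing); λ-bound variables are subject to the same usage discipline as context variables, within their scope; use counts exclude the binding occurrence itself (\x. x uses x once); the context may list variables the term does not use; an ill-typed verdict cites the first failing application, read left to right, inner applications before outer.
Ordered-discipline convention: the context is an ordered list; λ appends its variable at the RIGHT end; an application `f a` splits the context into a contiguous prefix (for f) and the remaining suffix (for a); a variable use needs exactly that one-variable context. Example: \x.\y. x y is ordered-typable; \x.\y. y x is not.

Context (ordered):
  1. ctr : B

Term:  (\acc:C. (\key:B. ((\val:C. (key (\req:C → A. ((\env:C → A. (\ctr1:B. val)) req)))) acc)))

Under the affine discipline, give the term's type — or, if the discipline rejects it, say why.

not well-typed under affine — not simply typable
variable uses: ctr: 0, acc (bound): 1, key (bound): 1, val (bound): 1, req (bound): 1, env (bound): 0, ctr1 (bound): 0
uses in reading order: key, val, req, acc
typing: ill-typed: applying a non-function (B)
all disciplines: ordered ✗, linear ✗, affine ✗, relevant ✗, unrestricted ✗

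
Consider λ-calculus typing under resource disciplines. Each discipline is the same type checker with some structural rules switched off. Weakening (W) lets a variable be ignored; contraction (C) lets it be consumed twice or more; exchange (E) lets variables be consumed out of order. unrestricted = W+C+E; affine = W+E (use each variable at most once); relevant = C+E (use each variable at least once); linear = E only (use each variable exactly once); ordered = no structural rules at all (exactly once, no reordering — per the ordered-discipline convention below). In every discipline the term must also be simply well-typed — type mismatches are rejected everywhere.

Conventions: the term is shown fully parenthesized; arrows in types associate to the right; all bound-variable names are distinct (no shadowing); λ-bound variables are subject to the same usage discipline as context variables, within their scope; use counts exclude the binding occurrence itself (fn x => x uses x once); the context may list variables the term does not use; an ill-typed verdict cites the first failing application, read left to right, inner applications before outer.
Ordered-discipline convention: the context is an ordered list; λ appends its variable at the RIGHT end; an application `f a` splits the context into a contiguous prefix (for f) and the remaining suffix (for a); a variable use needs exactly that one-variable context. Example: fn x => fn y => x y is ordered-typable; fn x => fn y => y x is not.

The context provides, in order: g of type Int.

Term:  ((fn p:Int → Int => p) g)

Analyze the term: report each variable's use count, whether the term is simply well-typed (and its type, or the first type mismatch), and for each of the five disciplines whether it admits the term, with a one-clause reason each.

counts: g: 1, p (λ-bound): 1
order of uses: p, g
typing: ill-typed: a function awaiting Int → Int gets Int
ordered: ✗ — fails simple typing
linear: ✗ — a type mismatch blocks all five
affine: ✗ — the type mismatch rejects it
relevant: ✗ — not simply typable
unrestricted: ✗ — fails simple typing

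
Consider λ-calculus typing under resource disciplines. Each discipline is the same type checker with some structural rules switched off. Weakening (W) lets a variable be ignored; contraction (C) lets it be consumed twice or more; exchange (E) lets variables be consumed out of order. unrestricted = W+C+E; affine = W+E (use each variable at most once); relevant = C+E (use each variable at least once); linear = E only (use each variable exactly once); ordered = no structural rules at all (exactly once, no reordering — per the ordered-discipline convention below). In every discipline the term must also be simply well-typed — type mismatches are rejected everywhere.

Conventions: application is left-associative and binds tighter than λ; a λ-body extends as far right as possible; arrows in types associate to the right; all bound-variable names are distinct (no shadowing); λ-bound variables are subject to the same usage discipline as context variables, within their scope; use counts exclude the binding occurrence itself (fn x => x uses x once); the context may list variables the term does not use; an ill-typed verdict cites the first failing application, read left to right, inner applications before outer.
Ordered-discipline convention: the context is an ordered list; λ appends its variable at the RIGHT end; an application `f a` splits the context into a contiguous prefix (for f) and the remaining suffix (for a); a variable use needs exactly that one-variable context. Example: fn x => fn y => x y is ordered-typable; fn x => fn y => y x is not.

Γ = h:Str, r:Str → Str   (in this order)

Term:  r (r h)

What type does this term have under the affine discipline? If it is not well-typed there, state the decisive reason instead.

not well-typed under affine — needs contraction — r ×2
variable uses: h: 1; r: 2
use order (left to right): r, r, h
typing: well-typed at Str
across the five disciplines: ordered ✗; linear ✗; affine ✗; relevant ✓; unrestricted ✓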